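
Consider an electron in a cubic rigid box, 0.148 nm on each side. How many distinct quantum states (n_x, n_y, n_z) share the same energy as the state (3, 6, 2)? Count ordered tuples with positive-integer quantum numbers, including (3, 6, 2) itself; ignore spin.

The level has n_x² + n_y² + n_z² = 49. The ordered positive-integer solutions are (2, 3, 6), (2, 6, 3), (3, 2, 6), (3, 6, 2), (6, 2, 3), (6, 3, 2).
That gives 6 states.

degeneracy = 6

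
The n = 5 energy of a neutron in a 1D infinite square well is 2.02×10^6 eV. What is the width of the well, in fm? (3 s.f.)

From E_n = n²h²/(8m_nL²), L = n·h/√(8m_nE_n).
E_5 = 2.02×10^6 eV = 3.236×10^-13 J, so L = 5·6.626×10^-34/√(8·1.675×10^-27·3.236×10^-13) = 5.03×10^-14 m = 50.3 fm.

L = 50.3 fm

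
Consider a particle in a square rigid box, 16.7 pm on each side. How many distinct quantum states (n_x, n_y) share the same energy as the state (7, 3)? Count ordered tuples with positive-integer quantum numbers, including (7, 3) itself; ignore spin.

degeneracy = 2

The level has n_x² + n_y² = 58. The ordered positive-integer solutions are (3, 7), (7, 3).
That gives 2 states.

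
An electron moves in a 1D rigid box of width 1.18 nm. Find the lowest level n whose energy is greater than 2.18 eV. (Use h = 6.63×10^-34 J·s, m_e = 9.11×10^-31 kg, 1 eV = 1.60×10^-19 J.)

E_1 = h²/(8m_eL²) = 4.332×10^-20 J = 0.2707 eV.
Need n² > 2.18/0.2707 = 8.053, i.e. n > 2.838.
The smallest integer satisfying this is n = 3.

n = 3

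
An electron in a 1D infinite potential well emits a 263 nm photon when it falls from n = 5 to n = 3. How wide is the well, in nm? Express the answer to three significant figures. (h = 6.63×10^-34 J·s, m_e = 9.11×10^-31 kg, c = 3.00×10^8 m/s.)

The photon carries ΔE = hc/λ = 6.63×10^-34·3.00×10^8/2.63×10^-7 m = 7.563×10^-19 J.
Since ΔE = (5² − 3²)E_1, E_1 = 4.727×10^-20 J, and L = h/√(8m_eE_1) = 1.13×10^-9 m = 1.13 nm.

L = 1.13 nm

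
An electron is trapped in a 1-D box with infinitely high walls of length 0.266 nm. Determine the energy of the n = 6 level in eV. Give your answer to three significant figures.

For an infinite well E_n = n²h²/(8m_eL²), so E_1 = h²/(8m_eL²) = (6.626×10^-34)²/(8·9.109×10^-31·(2.66×10^-10 m)²) = 8.515×10^-19 J.
Then E_6 = 6²·E_1 = 36·8.515×10^-19 J = 3.065×10^-17 J.
Converting, E_6 = 3.065×10^-17 J / (1.602×10^-19 J/eV) = 191 eV.

E_6 = 191 eV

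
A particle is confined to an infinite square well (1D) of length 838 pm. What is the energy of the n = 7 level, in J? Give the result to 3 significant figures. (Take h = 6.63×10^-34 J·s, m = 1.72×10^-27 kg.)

For an infinite well E_n = n²h²/(8mL²), so E_1 = h²/(8mL²) = (6.63×10^-34)²/(8·1.72×10^-27·(8.38×10^-10 m)²) = 4.549×10^-23 J.
Then E_7 = 7²·E_1 = 49·4.549×10^-23 J = 2.23×10^-21 J.

E_7 = 2.23×10^-21 J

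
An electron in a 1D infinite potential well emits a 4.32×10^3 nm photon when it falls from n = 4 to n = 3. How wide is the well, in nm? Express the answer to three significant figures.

The photon carries ΔE = hc/λ = 6.626×10^-34·2.998×10^8/4.32×10^-6 m = 4.598×10^-20 J.
Since ΔE = (4² − 3²)E_1, E_1 = 6.569×10^-21 J, and L = h/√(8m_eE_1) = 3.03×10^-9 m = 3.03 nm.

L = 3.03 nm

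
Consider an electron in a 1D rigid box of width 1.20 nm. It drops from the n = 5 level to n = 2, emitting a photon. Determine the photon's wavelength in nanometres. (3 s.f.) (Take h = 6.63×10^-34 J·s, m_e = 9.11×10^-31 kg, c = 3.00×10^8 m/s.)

E_1 = h²/(8m_eL²) = 4.188×10^-20 J, so ΔE = (5² − 2²)E_1 = 8.795×10^-19 J.
λ = hc/ΔE = (6.63×10^-34·3.00×10^8)/8.795×10^-19 = 2.26×10^-7 m = 226 nm.

λ = 226 nm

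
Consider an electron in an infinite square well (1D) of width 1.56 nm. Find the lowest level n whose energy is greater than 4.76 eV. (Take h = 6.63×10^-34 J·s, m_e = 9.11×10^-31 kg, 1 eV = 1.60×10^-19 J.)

E_1 = h²/(8m_eL²) = 2.478×10^-20 J = 0.1549 eV.
Need n² > 4.76/0.1549 = 30.73, i.e. n > 5.543.
The smallest integer satisfying this is n = 6.

n = 6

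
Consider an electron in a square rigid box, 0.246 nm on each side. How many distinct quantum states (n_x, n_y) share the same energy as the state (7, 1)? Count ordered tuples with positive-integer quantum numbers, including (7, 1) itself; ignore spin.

degeneracy = 3

The level has n_x² + n_y² = 50. The ordered positive-integer solutions are (1, 7), (5, 5), (7, 1).
That gives 3 states.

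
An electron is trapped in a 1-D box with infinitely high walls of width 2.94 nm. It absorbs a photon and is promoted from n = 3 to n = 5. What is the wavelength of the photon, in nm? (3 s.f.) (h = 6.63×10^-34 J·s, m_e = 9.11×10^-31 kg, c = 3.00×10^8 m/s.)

λ = 1.78×10^3 nm

E_1 = h²/(8m_eL²) = 6.978×10^-21 J, so ΔE = (5² − 3²)E_1 = 1.116×10^-19 J.
λ = hc/ΔE = (6.63×10^-34·3.00×10^8)/1.116×10^-19 = 1.78×10^-6 m = 1.78×10^3 nm.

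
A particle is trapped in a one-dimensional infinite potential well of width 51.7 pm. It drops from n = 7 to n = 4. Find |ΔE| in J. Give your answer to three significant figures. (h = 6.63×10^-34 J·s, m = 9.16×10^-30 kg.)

E_1 = h²/(8mL²) = 2.244×10^-18 J.
|ΔE| = |7² − 4²|·E_1 = 33·2.244×10^-18 J = 7.41×10^-17 J.

|ΔE| = 7.41×10^-17 J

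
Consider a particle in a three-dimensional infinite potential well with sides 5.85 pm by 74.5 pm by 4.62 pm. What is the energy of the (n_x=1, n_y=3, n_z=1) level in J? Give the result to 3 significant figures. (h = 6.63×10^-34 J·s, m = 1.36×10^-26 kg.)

For a 3D rectangular well E = (h²/8m)·Σ n_i²/L_i² = (6.63×10^-34)²/(8·1.36×10^-26) · [1²/(5.85 pm)² + 3²/(74.5 pm)² + 1²/(4.62 pm)²].
Evaluating gives E = 3.14×10^-19 J.

E = 3.14×10^-19 J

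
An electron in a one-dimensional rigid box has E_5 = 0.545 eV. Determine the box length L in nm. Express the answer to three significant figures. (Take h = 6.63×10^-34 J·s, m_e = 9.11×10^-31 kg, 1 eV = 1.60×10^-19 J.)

From E_n = n²h²/(8m_eL²), L = n·h/√(8m_eE_n).
E_5 = 0.545 eV = 8.720×10^-20 J, so L = 5·6.63×10^-34/√(8·9.11×10^-31·8.720×10^-20) = 4.16×10^-9 m = 4.16 nm.

L = 4.16 nm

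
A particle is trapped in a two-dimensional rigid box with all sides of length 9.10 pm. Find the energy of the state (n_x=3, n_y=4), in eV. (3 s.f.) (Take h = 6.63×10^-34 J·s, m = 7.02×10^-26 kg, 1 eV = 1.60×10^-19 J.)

For a 2D rectangular well E = (h²/8m)·Σ n_i²/L_i² = (6.63×10^-34)²/(8·7.02×10^-26) · [3²/(9.10 pm)² + 4²/(9.10 pm)²].
Evaluating gives E = 2.363×10^-19 J = 1.48 eV.

E = 1.48 eV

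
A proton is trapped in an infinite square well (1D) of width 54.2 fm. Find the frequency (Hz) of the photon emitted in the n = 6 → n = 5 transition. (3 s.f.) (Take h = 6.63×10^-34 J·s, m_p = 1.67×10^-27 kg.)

f = 1.86×10^20 Hz

E_1 = h²/(8m_pL²) = 1.120×10^-14 J and ΔE = (6² − 5²)E_1 = 1.232×10^-13 J.
f = ΔE/h = 1.232×10^-13/6.63×10^-34 = 1.86×10^20 Hz.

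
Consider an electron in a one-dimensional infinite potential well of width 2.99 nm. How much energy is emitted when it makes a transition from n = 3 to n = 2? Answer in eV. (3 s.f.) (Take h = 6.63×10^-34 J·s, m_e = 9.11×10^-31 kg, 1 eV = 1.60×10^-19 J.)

E_1 = h²/(8m_eL²) = 6.746×10^-21 J.
|ΔE| = |3² − 2²|·E_1 = 5·6.746×10^-21 J = 3.373×10^-20 J = 0.211 eV.

|ΔE| = 0.211 eV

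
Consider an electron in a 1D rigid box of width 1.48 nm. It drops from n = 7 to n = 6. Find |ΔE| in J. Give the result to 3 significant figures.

|ΔE| = 3.58×10^-19 J

E_1 = h²/(8m_eL²) = 2.751×10^-20 J.
|ΔE| = |7² − 6²|·E_1 = 13·2.751×10^-20 J = 3.58×10^-19 J.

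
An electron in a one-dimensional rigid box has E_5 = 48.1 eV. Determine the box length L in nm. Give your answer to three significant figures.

L = 0.442 nm

From E_n = n²h²/(8m_eL²), L = n·h/√(8m_eE_n).
E_5 = 48.1 eV = 7.706×10^-18 J, so L = 5·6.626×10^-34/√(8·9.109×10^-31·7.706×10^-18) = 4.42×10^-10 m = 0.442 nm.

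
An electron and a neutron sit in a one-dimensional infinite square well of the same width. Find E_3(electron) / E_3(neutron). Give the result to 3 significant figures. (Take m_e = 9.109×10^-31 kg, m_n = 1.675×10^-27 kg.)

1.84×10^3

E_n ∝ 1/m at fixed n and L, so the ratio is m_n/m_e = 1.675×10^-27/9.109×10^-31 = 1.84×10^3.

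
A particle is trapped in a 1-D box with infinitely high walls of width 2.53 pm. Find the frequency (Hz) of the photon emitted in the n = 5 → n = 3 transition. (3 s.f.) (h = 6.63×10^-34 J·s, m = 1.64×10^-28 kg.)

E_1 = h²/(8mL²) = 5.234×10^-17 J and ΔE = (5² − 3²)E_1 = 8.374×10^-16 J.
f = ΔE/h = 8.374×10^-16/6.63×10^-34 = 1.26×10^18 Hz.

f = 1.26×10^18 Hz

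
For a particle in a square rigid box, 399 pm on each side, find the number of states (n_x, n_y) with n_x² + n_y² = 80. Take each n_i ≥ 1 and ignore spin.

degeneracy = 2

The level has n_x² + n_y² = 80. The ordered positive-integer solutions are (4, 8), (8, 4).
That gives 2 states.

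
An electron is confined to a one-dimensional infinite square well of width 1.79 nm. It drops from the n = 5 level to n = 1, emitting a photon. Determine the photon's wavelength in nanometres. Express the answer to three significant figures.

λ = 440 nm

E_1 = h²/(8m_eL²) = 1.880×10^-20 J, so ΔE = (5² − 1²)E_1 = 4.512×10^-19 J.
λ = hc/ΔE = (6.626×10^-34·2.998×10^8)/4.512×10^-19 = 4.40×10^-7 m = 440 nm.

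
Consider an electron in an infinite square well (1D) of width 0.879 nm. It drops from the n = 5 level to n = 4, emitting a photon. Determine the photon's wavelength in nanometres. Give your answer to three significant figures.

λ = 283 nm

E_1 = h²/(8m_eL²) = 7.798×10^-20 J, so ΔE = (5² − 4²)E_1 = 7.018×10^-19 J.
λ = hc/ΔE = (6.626×10^-34·2.998×10^8)/7.018×10^-19 = 2.83×10^-7 m = 283 nm.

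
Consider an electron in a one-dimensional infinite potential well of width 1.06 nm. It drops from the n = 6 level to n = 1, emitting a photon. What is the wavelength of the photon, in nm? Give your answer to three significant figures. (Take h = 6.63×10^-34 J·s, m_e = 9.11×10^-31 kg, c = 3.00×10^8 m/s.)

E_1 = h²/(8m_eL²) = 5.368×10^-20 J, so ΔE = (6² − 1²)E_1 = 1.879×10^-18 J.
λ = hc/ΔE = (6.63×10^-34·3.00×10^8)/1.879×10^-18 = 1.06×10^-7 m = 106 nm.

λ = 106 nm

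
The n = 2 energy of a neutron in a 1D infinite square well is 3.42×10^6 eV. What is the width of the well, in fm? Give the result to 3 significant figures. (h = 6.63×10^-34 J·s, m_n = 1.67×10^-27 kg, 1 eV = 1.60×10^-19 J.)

L = 15.5 fm

From E_n = n²h²/(8m_nL²), L = n·h/√(8m_nE_n).
E_2 = 3.42×10^6 eV = 5.472×10^-13 J, so L = 2·6.63×10^-34/√(8·1.67×10^-27·5.472×10^-13) = 1.55×10^-14 m = 15.5 fm.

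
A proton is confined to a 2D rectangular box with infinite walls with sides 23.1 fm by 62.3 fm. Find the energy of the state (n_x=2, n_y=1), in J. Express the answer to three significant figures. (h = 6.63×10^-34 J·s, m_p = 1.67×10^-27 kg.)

E = 2.55×10^-13 J

For a 2D rectangular well E = (h²/8m_p)·Σ n_i²/L_i² = (6.63×10^-34)²/(8·1.67×10^-27) · [2²/(23.1 fm)² + 1²/(62.3 fm)²].
Evaluating gives E = 2.55×10^-13 J.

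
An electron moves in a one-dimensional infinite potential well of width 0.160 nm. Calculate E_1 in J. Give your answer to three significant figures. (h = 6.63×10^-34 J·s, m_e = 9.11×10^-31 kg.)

E_1 = 2.36×10^-18 J

For an infinite well E_n = n²h²/(8m_eL²), so E_1 = h²/(8m_eL²) = (6.63×10^-34)²/(8·9.11×10^-31·(1.60×10^-10 m)²) = 2.356×10^-18 J.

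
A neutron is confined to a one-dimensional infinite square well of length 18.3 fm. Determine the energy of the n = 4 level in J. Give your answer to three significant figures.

For an infinite well E_n = n²h²/(8m_nL²), so E_1 = h²/(8m_nL²) = (6.626×10^-34)²/(8·1.675×10^-27·(1.83×10^-14 m)²) = 9.784×10^-14 J.
Then E_4 = 4²·E_1 = 16·9.784×10^-14 J = 1.57×10^-12 J.

E_4 = 1.57×10^-12 J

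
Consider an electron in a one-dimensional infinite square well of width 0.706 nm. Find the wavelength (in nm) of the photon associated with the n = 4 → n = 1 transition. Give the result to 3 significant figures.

E_1 = h²/(8m_eL²) = 1.209×10^-19 J, so ΔE = (4² − 1²)E_1 = 1.814×10^-18 J.
λ = hc/ΔE = (6.626×10^-34·2.998×10^8)/1.814×10^-18 = 1.10×10^-7 m = 110 nm.

λ = 110 nm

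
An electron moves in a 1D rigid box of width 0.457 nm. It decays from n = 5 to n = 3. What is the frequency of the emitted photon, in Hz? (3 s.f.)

E_1 = h²/(8m_eL²) = 2.885×10^-19 J and ΔE = (5² − 3²)E_1 = 4.616×10^-18 J.
f = ΔE/h = 4.616×10^-18/6.626×10^-34 = 6.97×10^15 Hz.

f = 6.97×10^15 Hz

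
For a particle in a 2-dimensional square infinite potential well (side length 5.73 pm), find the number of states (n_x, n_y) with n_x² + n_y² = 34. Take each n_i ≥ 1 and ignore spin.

degeneracy = 2

The level has n_x² + n_y² = 34. The ordered positive-integer solutions are (3, 5), (5, 3).
That gives 2 states.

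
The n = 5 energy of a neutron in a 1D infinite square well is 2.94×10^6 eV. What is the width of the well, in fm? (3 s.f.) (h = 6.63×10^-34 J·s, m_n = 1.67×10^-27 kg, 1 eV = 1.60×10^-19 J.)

L = 41.8 fm

From E_n = n²h²/(8m_nL²), L = n·h/√(8m_nE_n).
E_5 = 2.94×10^6 eV = 4.704×10^-13 J, so L = 5·6.63×10^-34/√(8·1.67×10^-27·4.704×10^-13) = 4.18×10^-14 m = 41.8 fm.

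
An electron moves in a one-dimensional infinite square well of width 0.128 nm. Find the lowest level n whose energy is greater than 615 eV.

n = 6

E_1 = h²/(8m_eL²) = 3.677×10^-18 J = 22.95 eV.
Need n² > 615/22.95 = 26.80, i.e. n > 5.177.
The smallest integer satisfying this is n = 6.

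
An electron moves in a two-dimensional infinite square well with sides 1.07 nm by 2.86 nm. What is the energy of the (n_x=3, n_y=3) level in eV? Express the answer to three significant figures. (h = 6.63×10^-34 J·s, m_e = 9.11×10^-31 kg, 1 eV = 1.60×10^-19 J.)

For a 2D rectangular well E = (h²/8m_e)·Σ n_i²/L_i² = (6.63×10^-34)²/(8·9.11×10^-31) · [3²/(1.07 nm)² + 3²/(2.86 nm)²].
Evaluating gives E = 5.405×10^-19 J = 3.38 eV.

E = 3.38 eV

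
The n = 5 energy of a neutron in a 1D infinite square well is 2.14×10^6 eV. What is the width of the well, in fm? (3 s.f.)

L = 48.9 fm

From E_n = n²h²/(8m_nL²), L = n·h/√(8m_nE_n).
E_5 = 2.14×10^6 eV = 3.428×10^-13 J, so L = 5·6.626×10^-34/√(8·1.675×10^-27·3.428×10^-13) = 4.89×10^-14 m = 48.9 fm.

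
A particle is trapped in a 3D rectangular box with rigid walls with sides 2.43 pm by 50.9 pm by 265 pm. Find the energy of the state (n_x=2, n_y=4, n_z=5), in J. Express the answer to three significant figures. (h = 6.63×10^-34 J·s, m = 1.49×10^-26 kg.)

E = 2.52×10^-18 J

For a 3D rectangular well E = (h²/8m)·Σ n_i²/L_i² = (6.63×10^-34)²/(8·1.49×10^-26) · [2²/(2.43 pm)² + 4²/(50.9 pm)² + 5²/(265 pm)²].
Evaluating gives E = 2.52×10^-18 J.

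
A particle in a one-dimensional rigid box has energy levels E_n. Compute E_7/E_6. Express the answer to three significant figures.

E_n ∝ n², so E_7/E_6 = 7²/6² = 49/36 = 1.36.

1.36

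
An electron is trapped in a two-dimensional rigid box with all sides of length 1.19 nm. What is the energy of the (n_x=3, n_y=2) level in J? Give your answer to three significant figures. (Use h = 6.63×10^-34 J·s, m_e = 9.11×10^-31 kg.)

For a 2D rectangular well E = (h²/8m_e)·Σ n_i²/L_i² = (6.63×10^-34)²/(8·9.11×10^-31) · [3²/(1.19 nm)² + 2²/(1.19 nm)²].
Evaluating gives E = 5.54×10^-19 J.

E = 5.54×10^-19 J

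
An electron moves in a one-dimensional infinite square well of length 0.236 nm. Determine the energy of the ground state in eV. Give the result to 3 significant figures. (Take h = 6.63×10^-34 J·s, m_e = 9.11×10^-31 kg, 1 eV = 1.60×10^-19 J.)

For an infinite well E_n = n²h²/(8m_eL²), so E_1 = h²/(8m_eL²) = (6.63×10^-34)²/(8·9.11×10^-31·(2.36×10^-10 m)²) = 1.083×10^-18 J.
Converting, E_1 = 1.083×10^-18 J / (1.60×10^-19 J/eV) = 6.77 eV.

E_1 = 6.77 eV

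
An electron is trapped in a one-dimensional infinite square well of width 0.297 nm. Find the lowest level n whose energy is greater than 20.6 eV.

E_1 = h²/(8m_eL²) = 6.830×10^-19 J = 4.263 eV.
Need n² > 20.6/4.263 = 4.832, i.e. n > 2.198.
The smallest integer satisfying this is n = 3.

n = 3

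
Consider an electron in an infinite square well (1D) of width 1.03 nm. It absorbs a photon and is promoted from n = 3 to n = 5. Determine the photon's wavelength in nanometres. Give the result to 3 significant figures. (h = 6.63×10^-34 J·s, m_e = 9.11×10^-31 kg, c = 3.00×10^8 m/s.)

E_1 = h²/(8m_eL²) = 5.685×10^-20 J, so ΔE = (5² − 3²)E_1 = 9.096×10^-19 J.
λ = hc/ΔE = (6.63×10^-34·3.00×10^8)/9.096×10^-19 = 2.19×10^-7 m = 219 nm.

λ = 219 nm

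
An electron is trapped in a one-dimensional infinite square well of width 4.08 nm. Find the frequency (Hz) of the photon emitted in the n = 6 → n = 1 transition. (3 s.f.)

f = 1.91×10^14 Hz

E_1 = h²/(8m_eL²) = 3.619×10^-21 J and ΔE = (6² − 1²)E_1 = 1.267×10^-19 J.
f = ΔE/h = 1.267×10^-19/6.626×10^-34 = 1.91×10^14 Hz.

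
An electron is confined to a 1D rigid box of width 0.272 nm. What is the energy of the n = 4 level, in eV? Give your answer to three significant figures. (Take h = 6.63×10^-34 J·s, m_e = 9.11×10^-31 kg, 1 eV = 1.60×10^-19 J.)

For an infinite well E_n = n²h²/(8m_eL²), so E_1 = h²/(8m_eL²) = (6.63×10^-34)²/(8·9.11×10^-31·(2.72×10^-10 m)²) = 8.152×10^-19 J.
Then E_4 = 4²·E_1 = 16·8.152×10^-19 J = 1.304×10^-17 J.
Converting, E_4 = 1.304×10^-17 J / (1.60×10^-19 J/eV) = 81.5 eV.

E_4 = 81.5 eV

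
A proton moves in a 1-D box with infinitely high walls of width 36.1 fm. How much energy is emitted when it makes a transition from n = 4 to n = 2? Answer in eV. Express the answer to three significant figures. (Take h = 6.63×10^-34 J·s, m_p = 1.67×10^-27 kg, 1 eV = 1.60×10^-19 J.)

E_1 = h²/(8m_pL²) = 2.525×10^-14 J.
|ΔE| = |4² − 2²|·E_1 = 12·2.525×10^-14 J = 3.030×10^-13 J = 1.89×10^6 eV.

|ΔE| = 1.89×10^6 eV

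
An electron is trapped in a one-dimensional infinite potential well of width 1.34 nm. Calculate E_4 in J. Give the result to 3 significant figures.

For an infinite well E_n = n²h²/(8m_eL²), so E_1 = h²/(8m_eL²) = (6.626×10^-34)²/(8·9.109×10^-31·(1.34×10^-9 m)²) = 3.355×10^-20 J.
Then E_4 = 4²·E_1 = 16·3.355×10^-20 J = 5.37×10^-19 J.

E_4 = 5.37×10^-19 J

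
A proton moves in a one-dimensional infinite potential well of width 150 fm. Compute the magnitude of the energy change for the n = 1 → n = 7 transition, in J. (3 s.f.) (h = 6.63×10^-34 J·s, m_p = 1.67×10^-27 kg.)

|ΔE| = 7.02×10^-14 J

E_1 = h²/(8m_pL²) = 1.462×10^-15 J.
|ΔE| = |1² − 7²|·E_1 = 48·1.462×10^-15 J = 7.02×10^-14 J.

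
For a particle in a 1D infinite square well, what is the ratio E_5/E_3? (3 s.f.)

E_n ∝ n², so E_5/E_3 = 5²/3² = 25/9 = 2.78.

2.78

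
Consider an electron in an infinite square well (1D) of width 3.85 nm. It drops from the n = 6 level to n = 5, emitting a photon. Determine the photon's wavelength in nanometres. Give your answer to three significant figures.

λ = 4.44×10^3 nm

E_1 = h²/(8m_eL²) = 4.065×10^-21 J, so ΔE = (6² − 5²)E_1 = 4.471×10^-20 J.
λ = hc/ΔE = (6.626×10^-34·2.998×10^8)/4.471×10^-20 = 4.44×10^-6 m = 4.44×10^3 nm.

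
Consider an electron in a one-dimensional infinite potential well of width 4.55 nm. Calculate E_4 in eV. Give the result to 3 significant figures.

For an infinite well E_n = n²h²/(8m_eL²), so E_1 = h²/(8m_eL²) = (6.626×10^-34)²/(8·9.109×10^-31·(4.55×10^-9 m)²) = 2.910×10^-21 J.
Then E_4 = 4²·E_1 = 16·2.910×10^-21 J = 4.656×10^-20 J.
Converting, E_4 = 4.656×10^-20 J / (1.602×10^-19 J/eV) = 0.291 eV.

E_4 = 0.291 eV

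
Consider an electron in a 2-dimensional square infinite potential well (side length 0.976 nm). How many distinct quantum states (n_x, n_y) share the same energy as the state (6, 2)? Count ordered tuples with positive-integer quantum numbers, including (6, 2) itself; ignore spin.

The level has n_x² + n_y² = 40. The ordered positive-integer solutions are (2, 6), (6, 2).
That gives 2 states.

degeneracy = 2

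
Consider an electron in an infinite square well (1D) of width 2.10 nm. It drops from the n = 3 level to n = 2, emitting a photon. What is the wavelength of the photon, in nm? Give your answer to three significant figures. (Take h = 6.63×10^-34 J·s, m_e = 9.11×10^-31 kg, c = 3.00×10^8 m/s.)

E_1 = h²/(8m_eL²) = 1.368×10^-20 J, so ΔE = (3² − 2²)E_1 = 6.840×10^-20 J.
λ = hc/ΔE = (6.63×10^-34·3.00×10^8)/6.840×10^-20 = 2.91×10^-6 m = 2.91×10^3 nm.

λ = 2.91×10^3 nm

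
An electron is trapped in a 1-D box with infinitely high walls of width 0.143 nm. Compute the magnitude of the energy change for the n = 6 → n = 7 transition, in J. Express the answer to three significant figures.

|ΔE| = 3.83×10^-17 J

E_1 = h²/(8m_eL²) = 2.946×10^-18 J.
|ΔE| = |6² − 7²|·E_1 = 13·2.946×10^-18 J = 3.83×10^-17 J.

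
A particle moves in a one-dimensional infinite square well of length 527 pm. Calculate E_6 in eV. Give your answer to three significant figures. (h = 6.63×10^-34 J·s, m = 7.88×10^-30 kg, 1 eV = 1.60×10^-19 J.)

E_6 = 5.65 eV

For an infinite well E_n = n²h²/(8mL²), so E_1 = h²/(8mL²) = (6.63×10^-34)²/(8·7.88×10^-30·(5.27×10^-10 m)²) = 2.511×10^-20 J.
Then E_6 = 6²·E_1 = 36·2.511×10^-20 J = 9.040×10^-19 J.
Converting, E_6 = 9.040×10^-19 J / (1.60×10^-19 J/eV) = 5.65 eV.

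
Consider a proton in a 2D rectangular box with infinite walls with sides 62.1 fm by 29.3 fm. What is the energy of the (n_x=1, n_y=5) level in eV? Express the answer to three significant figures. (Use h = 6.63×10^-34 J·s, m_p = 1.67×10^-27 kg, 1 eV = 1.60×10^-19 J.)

E = 6.04×10^6 eV

For a 2D rectangular well E = (h²/8m_p)·Σ n_i²/L_i² = (6.63×10^-34)²/(8·1.67×10^-27) · [1²/(62.1 fm)² + 5²/(29.3 fm)²].
Evaluating gives E = 9.667×10^-13 J = 6.04×10^6 eV.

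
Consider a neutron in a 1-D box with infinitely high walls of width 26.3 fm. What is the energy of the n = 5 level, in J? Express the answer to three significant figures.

For an infinite well E_n = n²h²/(8m_nL²), so E_1 = h²/(8m_nL²) = (6.626×10^-34)²/(8·1.675×10^-27·(2.63×10^-14 m)²) = 4.737×10^-14 J.
Then E_5 = 5²·E_1 = 25·4.737×10^-14 J = 1.18×10^-12 J.

E_5 = 1.18×10^-12 J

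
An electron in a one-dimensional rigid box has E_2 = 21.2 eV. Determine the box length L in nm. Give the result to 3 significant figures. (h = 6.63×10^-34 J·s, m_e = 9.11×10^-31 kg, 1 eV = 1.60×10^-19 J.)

From E_n = n²h²/(8m_eL²), L = n·h/√(8m_eE_n).
E_2 = 21.2 eV = 3.392×10^-18 J, so L = 2·6.63×10^-34/√(8·9.11×10^-31·3.392×10^-18) = 2.67×10^-10 m = 0.267 nm.

L = 0.267 nm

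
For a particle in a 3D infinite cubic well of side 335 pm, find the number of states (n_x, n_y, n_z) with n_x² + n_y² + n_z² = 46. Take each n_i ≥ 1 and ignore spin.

degeneracy = 6

The level has n_x² + n_y² + n_z² = 46. The ordered positive-integer solutions are (1, 3, 6), (1, 6, 3), (3, 1, 6), (3, 6, 1), (6, 1, 3), (6, 3, 1).
That gives 6 states.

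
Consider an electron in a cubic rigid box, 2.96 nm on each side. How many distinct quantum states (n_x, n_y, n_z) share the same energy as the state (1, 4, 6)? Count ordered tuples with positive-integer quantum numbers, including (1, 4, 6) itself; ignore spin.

The level has n_x² + n_y² + n_z² = 53. The ordered positive-integer solutions are (1, 4, 6), (1, 6, 4), (4, 1, 6), (4, 6, 1), (6, 1, 4), (6, 4, 1).
That gives 6 states.

degeneracy = 6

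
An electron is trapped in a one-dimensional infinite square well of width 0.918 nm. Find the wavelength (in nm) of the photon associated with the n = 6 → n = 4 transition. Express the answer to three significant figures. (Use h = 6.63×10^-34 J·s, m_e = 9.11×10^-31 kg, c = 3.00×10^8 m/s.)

λ = 139 nm

E_1 = h²/(8m_eL²) = 7.157×10^-20 J, so ΔE = (6² − 4²)E_1 = 1.431×10^-18 J.
λ = hc/ΔE = (6.63×10^-34·3.00×10^8)/1.431×10^-18 = 1.39×10^-7 m = 139 nm.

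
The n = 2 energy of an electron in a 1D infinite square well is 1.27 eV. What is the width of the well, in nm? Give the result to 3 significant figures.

L = 1.09 nm

From E_n = n²h²/(8m_eL²), L = n·h/√(8m_eE_n).
E_2 = 1.27 eV = 2.035×10^-19 J, so L = 2·6.626×10^-34/√(8·9.109×10^-31·2.035×10^-19) = 1.09×10^-9 m = 1.09 nm.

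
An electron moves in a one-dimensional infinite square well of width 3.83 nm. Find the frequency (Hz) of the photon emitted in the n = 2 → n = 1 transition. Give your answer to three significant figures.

f = 1.86×10^13 Hz

E_1 = h²/(8m_eL²) = 4.107×10^-21 J and ΔE = (2² − 1²)E_1 = 1.232×10^-20 J.
f = ΔE/h = 1.232×10^-20/6.626×10^-34 = 1.86×10^13 Hz.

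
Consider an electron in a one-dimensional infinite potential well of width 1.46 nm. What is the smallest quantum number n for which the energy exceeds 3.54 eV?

n = 5

E_1 = h²/(8m_eL²) = 2.826×10^-20 J = 0.1764 eV.
Need n² > 3.54/0.1764 = 20.07, i.e. n > 4.480.
The smallest integer satisfying this is n = 5.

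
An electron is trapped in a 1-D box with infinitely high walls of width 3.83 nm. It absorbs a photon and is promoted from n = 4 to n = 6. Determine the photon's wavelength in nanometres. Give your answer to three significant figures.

λ = 2.42×10^3 nm

E_1 = h²/(8m_eL²) = 4.107×10^-21 J, so ΔE = (6² − 4²)E_1 = 8.214×10^-20 J.
λ = hc/ΔE = (6.626×10^-34·2.998×10^8)/8.214×10^-20 = 2.42×10^-6 m = 2.42×10^3 nm.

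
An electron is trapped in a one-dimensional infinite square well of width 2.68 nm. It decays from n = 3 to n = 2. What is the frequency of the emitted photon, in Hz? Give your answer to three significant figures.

f = 6.33×10^13 Hz

E_1 = h²/(8m_eL²) = 8.388×10^-21 J and ΔE = (3² − 2²)E_1 = 4.194×10^-20 J.
f = ΔE/h = 4.194×10^-20/6.626×10^-34 = 6.33×10^13 Hz.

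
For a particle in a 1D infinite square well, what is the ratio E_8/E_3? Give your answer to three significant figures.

7.11

E_n ∝ n², so E_8/E_3 = 8²/3² = 64/9 = 7.11.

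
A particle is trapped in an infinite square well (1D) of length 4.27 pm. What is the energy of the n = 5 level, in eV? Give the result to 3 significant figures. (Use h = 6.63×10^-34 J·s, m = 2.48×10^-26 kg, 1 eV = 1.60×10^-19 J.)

E_5 = 19.0 eV

For an infinite well E_n = n²h²/(8mL²), so E_1 = h²/(8mL²) = (6.63×10^-34)²/(8·2.48×10^-26·(4.27×10^-12 m)²) = 1.215×10^-19 J.
Then E_5 = 5²·E_1 = 25·1.215×10^-19 J = 3.037×10^-18 J.
Converting, E_5 = 3.037×10^-18 J / (1.60×10^-19 J/eV) = 19.0 eV.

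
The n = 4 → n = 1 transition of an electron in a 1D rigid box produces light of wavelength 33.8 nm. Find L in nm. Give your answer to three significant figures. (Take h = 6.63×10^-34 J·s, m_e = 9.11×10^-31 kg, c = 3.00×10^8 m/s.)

L = 0.392 nm

The photon carries ΔE = hc/λ = 6.63×10^-34·3.00×10^8/3.38×10^-8 m = 5.885×10^-18 J.
Since ΔE = (4² − 1²)E_1, E_1 = 3.923×10^-19 J, and L = h/√(8m_eE_1) = 3.92×10^-10 m = 0.392 nm.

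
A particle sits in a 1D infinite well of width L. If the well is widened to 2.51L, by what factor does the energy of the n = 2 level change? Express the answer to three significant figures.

E_n ∝ 1/L², so the energy scales by 1/2.51² = 0.159.

0.159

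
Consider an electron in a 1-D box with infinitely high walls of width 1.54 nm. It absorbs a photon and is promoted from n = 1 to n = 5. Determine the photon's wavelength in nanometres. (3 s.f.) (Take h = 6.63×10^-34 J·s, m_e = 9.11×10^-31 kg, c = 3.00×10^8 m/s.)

λ = 326 nm

E_1 = h²/(8m_eL²) = 2.543×10^-20 J, so ΔE = (5² − 1²)E_1 = 6.103×10^-19 J.
λ = hc/ΔE = (6.63×10^-34·3.00×10^8)/6.103×10^-19 = 3.26×10^-7 m = 326 nm.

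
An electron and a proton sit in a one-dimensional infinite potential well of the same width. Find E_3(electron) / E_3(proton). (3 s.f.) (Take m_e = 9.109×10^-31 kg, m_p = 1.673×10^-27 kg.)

1.84×10^3

E_n ∝ 1/m at fixed n and L, so the ratio is m_p/m_e = 1.673×10^-27/9.109×10^-31 = 1.84×10^3.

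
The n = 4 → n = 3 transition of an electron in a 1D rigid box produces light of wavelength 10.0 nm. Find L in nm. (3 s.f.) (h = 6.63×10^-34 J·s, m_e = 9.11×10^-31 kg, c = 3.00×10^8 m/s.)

L = 0.146 nm

The photon carries ΔE = hc/λ = 6.63×10^-34·3.00×10^8/1.00×10^-8 m = 1.989×10^-17 J.
Since ΔE = (4² − 3²)E_1, E_1 = 2.841×10^-18 J, and L = h/√(8m_eE_1) = 1.46×10^-10 m = 0.146 nm.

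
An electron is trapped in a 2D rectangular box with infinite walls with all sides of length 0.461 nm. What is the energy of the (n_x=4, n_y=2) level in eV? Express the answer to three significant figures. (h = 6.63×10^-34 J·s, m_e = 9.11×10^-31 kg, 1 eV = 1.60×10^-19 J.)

E = 35.5 eV

For a 2D rectangular well E = (h²/8m_e)·Σ n_i²/L_i² = (6.63×10^-34)²/(8·9.11×10^-31) · [4²/(0.461 nm)² + 2²/(0.461 nm)²].
Evaluating gives E = 5.676×10^-18 J = 35.5 eV.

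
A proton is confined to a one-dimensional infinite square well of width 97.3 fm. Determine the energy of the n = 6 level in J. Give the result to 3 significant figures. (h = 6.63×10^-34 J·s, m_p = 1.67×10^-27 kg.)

For an infinite well E_n = n²h²/(8m_pL²), so E_1 = h²/(8m_pL²) = (6.63×10^-34)²/(8·1.67×10^-27·(9.73×10^-14 m)²) = 3.475×10^-15 J.
Then E_6 = 6²·E_1 = 36·3.475×10^-15 J = 1.25×10^-13 J.

E_6 = 1.25×10^-13 J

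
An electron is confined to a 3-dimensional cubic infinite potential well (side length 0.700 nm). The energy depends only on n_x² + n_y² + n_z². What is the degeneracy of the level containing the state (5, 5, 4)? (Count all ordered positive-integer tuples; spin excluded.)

The level has n_x² + n_y² + n_z² = 66. The ordered positive-integer solutions are (1, 1, 8), (1, 4, 7), (1, 7, 4), (1, 8, 1), (4, 1, 7), (4, 5, 5), (4, 7, 1), (5, 4, 5), (5, 5, 4), (7, 1, 4), (7, 4, 1), (8, 1, 1).
That gives 12 states.

degeneracy = 12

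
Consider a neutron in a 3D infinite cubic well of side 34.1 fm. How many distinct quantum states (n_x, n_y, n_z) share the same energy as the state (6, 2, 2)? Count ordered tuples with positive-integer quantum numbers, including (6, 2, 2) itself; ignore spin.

degeneracy = 3

The level has n_x² + n_y² + n_z² = 44. The ordered positive-integer solutions are (2, 2, 6), (2, 6, 2), (6, 2, 2).
That gives 3 states.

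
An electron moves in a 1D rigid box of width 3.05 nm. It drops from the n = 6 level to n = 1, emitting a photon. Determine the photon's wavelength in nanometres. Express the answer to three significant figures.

λ = 876 nm

E_1 = h²/(8m_eL²) = 6.477×10^-21 J, so ΔE = (6² − 1²)E_1 = 2.267×10^-19 J.
λ = hc/ΔE = (6.626×10^-34·2.998×10^8)/2.267×10^-19 = 8.76×10^-7 m = 876 nm.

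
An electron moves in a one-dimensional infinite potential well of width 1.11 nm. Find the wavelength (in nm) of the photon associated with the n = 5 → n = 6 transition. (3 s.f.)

λ = 369 nm

E_1 = h²/(8m_eL²) = 4.890×10^-20 J, so ΔE = (6² − 5²)E_1 = 5.379×10^-19 J.
λ = hc/ΔE = (6.626×10^-34·2.998×10^8)/5.379×10^-19 = 3.69×10^-7 m = 369 nm.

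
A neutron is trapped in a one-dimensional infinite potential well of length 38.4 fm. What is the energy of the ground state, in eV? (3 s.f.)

E_1 = 1.39×10^5 eV

For an infinite well E_n = n²h²/(8m_nL²), so E_1 = h²/(8m_nL²) = (6.626×10^-34)²/(8·1.675×10^-27·(3.84×10^-14 m)²) = 2.222×10^-14 J.
Converting, E_1 = 2.222×10^-14 J / (1.602×10^-19 J/eV) = 1.39×10^5 eV.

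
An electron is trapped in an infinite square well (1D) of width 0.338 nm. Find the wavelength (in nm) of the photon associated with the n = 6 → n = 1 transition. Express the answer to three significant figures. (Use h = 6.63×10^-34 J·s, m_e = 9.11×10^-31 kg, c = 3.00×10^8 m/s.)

E_1 = h²/(8m_eL²) = 5.279×10^-19 J, so ΔE = (6² − 1²)E_1 = 1.848×10^-17 J.
λ = hc/ΔE = (6.63×10^-34·3.00×10^8)/1.848×10^-17 = 1.08×10^-8 m = 10.8 nm.

λ = 10.8 nm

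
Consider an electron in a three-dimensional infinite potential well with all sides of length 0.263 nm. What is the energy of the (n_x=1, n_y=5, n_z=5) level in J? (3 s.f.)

For a 3D rectangular well E = (h²/8m_e)·Σ n_i²/L_i² = (6.626×10^-34)²/(8·9.109×10^-31) · [1²/(0.263 nm)² + 5²/(0.263 nm)² + 5²/(0.263 nm)²].
Evaluating gives E = 4.44×10^-17 J.

E = 4.44×10^-17 J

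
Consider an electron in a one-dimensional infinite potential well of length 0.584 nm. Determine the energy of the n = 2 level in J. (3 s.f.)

For an infinite well E_n = n²h²/(8m_eL²), so E_1 = h²/(8m_eL²) = (6.626×10^-34)²/(8·9.109×10^-31·(5.84×10^-10 m)²) = 1.767×10^-19 J.
Then E_2 = 2²·E_1 = 4·1.767×10^-19 J = 7.07×10^-19 J.

E_2 = 7.07×10^-19 J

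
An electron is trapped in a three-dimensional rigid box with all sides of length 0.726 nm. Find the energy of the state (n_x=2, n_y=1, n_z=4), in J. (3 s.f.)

E = 2.40×10^-18 J

For a 3D rectangular well E = (h²/8m_e)·Σ n_i²/L_i² = (6.626×10^-34)²/(8·9.109×10^-31) · [2²/(0.726 nm)² + 1²/(0.726 nm)² + 4²/(0.726 nm)²].
Evaluating gives E = 2.40×10^-18 J.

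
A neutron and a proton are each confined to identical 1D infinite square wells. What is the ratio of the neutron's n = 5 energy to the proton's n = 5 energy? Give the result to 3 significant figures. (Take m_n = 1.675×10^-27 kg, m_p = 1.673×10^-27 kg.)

E_n ∝ 1/m at fixed n and L, so the ratio is m_p/m_n = 1.673×10^-27/1.675×10^-27 = 0.999.

0.999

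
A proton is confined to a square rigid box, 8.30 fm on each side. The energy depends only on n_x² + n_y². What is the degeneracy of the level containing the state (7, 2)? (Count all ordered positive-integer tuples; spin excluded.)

The level has n_x² + n_y² = 53. The ordered positive-integer solutions are (2, 7), (7, 2).
That gives 2 states.

degeneracy = 2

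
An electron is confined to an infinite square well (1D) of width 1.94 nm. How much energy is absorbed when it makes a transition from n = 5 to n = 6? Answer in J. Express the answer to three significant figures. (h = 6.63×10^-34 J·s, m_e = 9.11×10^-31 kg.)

E_1 = h²/(8m_eL²) = 1.603×10^-20 J.
|ΔE| = |5² − 6²|·E_1 = 11·1.603×10^-20 J = 1.76×10^-19 J.

|ΔE| = 1.76×10^-19 J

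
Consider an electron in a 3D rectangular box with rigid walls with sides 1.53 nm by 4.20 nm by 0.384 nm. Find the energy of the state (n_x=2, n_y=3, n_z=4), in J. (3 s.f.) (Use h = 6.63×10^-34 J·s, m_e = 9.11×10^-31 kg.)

For a 3D rectangular well E = (h²/8m_e)·Σ n_i²/L_i² = (6.63×10^-34)²/(8·9.11×10^-31) · [2²/(1.53 nm)² + 3²/(4.20 nm)² + 4²/(0.384 nm)²].
Evaluating gives E = 6.68×10^-18 J.

E = 6.68×10^-18 J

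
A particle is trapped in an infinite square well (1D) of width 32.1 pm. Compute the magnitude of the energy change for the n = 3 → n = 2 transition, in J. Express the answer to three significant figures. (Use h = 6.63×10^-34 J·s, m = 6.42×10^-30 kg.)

E_1 = h²/(8mL²) = 8.306×10^-18 J.
|ΔE| = |3² − 2²|·E_1 = 5·8.306×10^-18 J = 4.15×10^-17 J.

|ΔE| = 4.15×10^-17 J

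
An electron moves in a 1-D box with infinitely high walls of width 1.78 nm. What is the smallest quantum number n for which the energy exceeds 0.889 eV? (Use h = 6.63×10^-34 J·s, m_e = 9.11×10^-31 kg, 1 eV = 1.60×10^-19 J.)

E_1 = h²/(8m_eL²) = 1.904×10^-20 J = 0.1190 eV.
Need n² > 0.889/0.1190 = 7.471, i.e. n > 2.733.
The smallest integer satisfying this is n = 3.

n = 3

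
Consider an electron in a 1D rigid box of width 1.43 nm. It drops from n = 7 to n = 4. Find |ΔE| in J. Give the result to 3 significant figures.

E_1 = h²/(8m_eL²) = 2.946×10^-20 J.
|ΔE| = |7² − 4²|·E_1 = 33·2.946×10^-20 J = 9.72×10^-19 J.

|ΔE| = 9.72×10^-19 J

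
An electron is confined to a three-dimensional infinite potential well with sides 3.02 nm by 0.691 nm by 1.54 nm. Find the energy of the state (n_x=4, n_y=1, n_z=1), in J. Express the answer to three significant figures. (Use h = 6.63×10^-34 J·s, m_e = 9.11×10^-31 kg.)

For a 3D rectangular well E = (h²/8m_e)·Σ n_i²/L_i² = (6.63×10^-34)²/(8·9.11×10^-31) · [4²/(3.02 nm)² + 1²/(0.691 nm)² + 1²/(1.54 nm)²].
Evaluating gives E = 2.58×10^-19 J.

E = 2.58×10^-19 J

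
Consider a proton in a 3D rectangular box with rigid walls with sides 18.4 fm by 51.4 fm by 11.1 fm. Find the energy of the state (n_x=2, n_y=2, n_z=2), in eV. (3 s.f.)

E = 9.38×10^6 eV

For a 3D rectangular well E = (h²/8m_p)·Σ n_i²/L_i² = (6.626×10^-34)²/(8·1.673×10^-27) · [2²/(18.4 fm)² + 2²/(51.4 fm)² + 2²/(11.1 fm)²].
Evaluating gives E = 1.502×10^-12 J = 9.38×10^6 eV.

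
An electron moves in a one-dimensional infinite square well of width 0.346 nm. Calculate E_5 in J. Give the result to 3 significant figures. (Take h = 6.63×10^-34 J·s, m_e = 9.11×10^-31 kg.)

For an infinite well E_n = n²h²/(8m_eL²), so E_1 = h²/(8m_eL²) = (6.63×10^-34)²/(8·9.11×10^-31·(3.46×10^-10 m)²) = 5.038×10^-19 J.
Then E_5 = 5²·E_1 = 25·5.038×10^-19 J = 1.26×10^-17 J.

E_5 = 1.26×10^-17 J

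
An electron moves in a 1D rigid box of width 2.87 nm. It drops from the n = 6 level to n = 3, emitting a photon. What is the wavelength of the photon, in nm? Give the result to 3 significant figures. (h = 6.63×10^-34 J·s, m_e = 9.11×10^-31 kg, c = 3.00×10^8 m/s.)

λ = 1.01×10^3 nm

E_1 = h²/(8m_eL²) = 7.322×10^-21 J, so ΔE = (6² − 3²)E_1 = 1.977×10^-19 J.
λ = hc/ΔE = (6.63×10^-34·3.00×10^8)/1.977×10^-19 = 1.01×10^-6 m = 1.01×10^3 nm.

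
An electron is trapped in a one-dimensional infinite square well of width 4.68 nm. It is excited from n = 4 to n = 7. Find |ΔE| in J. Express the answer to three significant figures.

E_1 = h²/(8m_eL²) = 2.751×10^-21 J.
|ΔE| = |4² − 7²|·E_1 = 33·2.751×10^-21 J = 9.08×10^-20 J.

|ΔE| = 9.08×10^-20 J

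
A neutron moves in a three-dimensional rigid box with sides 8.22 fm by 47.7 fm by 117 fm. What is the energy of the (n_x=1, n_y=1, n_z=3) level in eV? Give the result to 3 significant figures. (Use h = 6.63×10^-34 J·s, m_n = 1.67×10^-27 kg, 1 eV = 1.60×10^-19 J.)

E = 3.27×10^6 eV

For a 3D rectangular well E = (h²/8m_n)·Σ n_i²/L_i² = (6.63×10^-34)²/(8·1.67×10^-27) · [1²/(8.22 fm)² + 1²/(47.7 fm)² + 3²/(117 fm)²].
Evaluating gives E = 5.230×10^-13 J = 3.27×10^6 eV.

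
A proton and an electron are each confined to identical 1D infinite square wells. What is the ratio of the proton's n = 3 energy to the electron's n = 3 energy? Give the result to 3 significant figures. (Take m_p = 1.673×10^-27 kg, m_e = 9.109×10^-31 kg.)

E_n ∝ 1/m at fixed n and L, so the ratio is m_e/m_p = 9.109×10^-31/1.673×10^-27 = 5.44×10^-4.

5.44×10^-4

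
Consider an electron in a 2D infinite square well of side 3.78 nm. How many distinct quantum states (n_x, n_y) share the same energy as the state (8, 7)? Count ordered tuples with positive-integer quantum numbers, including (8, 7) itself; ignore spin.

The level has n_x² + n_y² = 113. The ordered positive-integer solutions are (7, 8), (8, 7).
That gives 2 states.

degeneracy = 2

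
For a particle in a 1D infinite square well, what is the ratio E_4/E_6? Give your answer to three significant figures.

E_n ∝ n², so E_4/E_6 = 4²/6² = 16/36 = 0.444.

0.444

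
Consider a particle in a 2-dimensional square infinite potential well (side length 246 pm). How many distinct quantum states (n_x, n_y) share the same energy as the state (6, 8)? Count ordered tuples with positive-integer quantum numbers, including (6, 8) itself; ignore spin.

The level has n_x² + n_y² = 100. The ordered positive-integer solutions are (6, 8), (8, 6).
That gives 2 states.

degeneracy = 2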